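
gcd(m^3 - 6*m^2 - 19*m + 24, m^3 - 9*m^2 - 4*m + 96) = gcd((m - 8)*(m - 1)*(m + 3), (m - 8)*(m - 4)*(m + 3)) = m^2 - 5*m - 24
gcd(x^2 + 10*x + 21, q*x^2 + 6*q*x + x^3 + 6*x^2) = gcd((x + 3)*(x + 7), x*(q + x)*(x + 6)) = 1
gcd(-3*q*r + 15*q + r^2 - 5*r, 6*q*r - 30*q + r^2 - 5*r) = r - 5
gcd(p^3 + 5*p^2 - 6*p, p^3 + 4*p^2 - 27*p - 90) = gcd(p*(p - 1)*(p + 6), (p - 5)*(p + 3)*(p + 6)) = p + 6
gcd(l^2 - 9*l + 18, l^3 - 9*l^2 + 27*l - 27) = l - 3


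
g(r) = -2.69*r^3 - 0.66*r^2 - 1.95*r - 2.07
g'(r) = -8.07*r^2 - 1.32*r - 1.95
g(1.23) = -10.47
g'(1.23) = -15.78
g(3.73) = -158.12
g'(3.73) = -119.15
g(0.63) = -4.23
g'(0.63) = -5.98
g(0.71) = -4.75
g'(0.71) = -6.96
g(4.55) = -277.99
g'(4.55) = -175.03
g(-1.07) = 2.56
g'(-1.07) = -9.78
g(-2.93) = 65.64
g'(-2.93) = -67.36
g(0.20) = -2.51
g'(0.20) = -2.54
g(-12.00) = 4574.61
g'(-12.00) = -1148.19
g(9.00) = -2034.09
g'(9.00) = -667.50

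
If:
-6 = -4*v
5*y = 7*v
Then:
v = 3/2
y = 21/10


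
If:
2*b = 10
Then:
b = 5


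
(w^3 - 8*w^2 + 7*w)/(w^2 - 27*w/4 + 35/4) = 4*w*(w^2 - 8*w + 7)/(4*w^2 - 27*w + 35)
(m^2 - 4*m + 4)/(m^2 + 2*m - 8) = (m - 2)/(m + 4)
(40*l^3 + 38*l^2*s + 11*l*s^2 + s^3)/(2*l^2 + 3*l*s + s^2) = (20*l^2 + 9*l*s + s^2)/(l + s)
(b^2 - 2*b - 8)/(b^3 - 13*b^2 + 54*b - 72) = (b + 2)/(b^2 - 9*b + 18)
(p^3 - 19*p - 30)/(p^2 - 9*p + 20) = (p^2 + 5*p + 6)/(p - 4)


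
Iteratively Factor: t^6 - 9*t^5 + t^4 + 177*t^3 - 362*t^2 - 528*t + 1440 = (t + 4)*(t^5 - 13*t^4 + 53*t^3 - 35*t^2 - 222*t + 360) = (t - 4)*(t + 4)*(t^4 - 9*t^3 + 17*t^2 + 33*t - 90) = (t - 4)*(t + 2)*(t + 4)*(t^3 - 11*t^2 + 39*t - 45) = (t - 5)*(t - 4)*(t + 2)*(t + 4)*(t^2 - 6*t + 9) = (t - 5)*(t - 4)*(t - 3)*(t + 2)*(t + 4)*(t - 3)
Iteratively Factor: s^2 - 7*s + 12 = (s - 3)*(s - 4)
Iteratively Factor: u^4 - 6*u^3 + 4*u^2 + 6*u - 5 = (u + 1)*(u^3 - 7*u^2 + 11*u - 5) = (u - 1)*(u + 1)*(u^2 - 6*u + 5) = (u - 5)*(u - 1)*(u + 1)*(u - 1)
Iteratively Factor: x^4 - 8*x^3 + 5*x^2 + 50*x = (x + 2)*(x^3 - 10*x^2 + 25*x) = (x - 5)*(x + 2)*(x^2 - 5*x) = (x - 5)^2*(x + 2)*(x)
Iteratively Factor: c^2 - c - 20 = (c + 4)*(c - 5)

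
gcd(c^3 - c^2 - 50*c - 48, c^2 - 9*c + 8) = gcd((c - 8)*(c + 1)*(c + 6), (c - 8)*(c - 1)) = c - 8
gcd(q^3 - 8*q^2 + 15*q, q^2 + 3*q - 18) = q - 3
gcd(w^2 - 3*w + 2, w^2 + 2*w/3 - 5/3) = w - 1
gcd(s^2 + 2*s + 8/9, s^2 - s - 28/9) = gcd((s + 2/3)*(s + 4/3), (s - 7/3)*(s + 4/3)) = s + 4/3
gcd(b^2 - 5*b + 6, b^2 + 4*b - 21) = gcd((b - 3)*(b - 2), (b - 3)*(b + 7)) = b - 3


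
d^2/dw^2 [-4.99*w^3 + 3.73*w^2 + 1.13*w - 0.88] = 7.46 - 29.94*w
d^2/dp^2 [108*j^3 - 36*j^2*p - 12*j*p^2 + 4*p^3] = -24*j + 24*p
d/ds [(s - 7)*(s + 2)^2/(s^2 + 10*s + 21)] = (s^4 + 20*s^3 + 57*s^2 - 70*s - 224)/(s^4 + 20*s^3 + 142*s^2 + 420*s + 441)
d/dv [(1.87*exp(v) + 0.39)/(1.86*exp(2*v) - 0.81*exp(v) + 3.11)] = (-3.4782*exp(2*v) - 1.4508*exp(v) + 6.1316)*exp(v)/(3.4596*exp(4*v) - 3.0132*exp(3*v) + 12.2253*exp(2*v) - 5.0382*exp(v) + 9.6721)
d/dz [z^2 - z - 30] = 2*z - 1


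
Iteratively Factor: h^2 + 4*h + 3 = (h + 1)*(h + 3)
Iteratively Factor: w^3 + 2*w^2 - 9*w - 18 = (w + 3)*(w^2 - w - 6) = (w + 2)*(w + 3)*(w - 3)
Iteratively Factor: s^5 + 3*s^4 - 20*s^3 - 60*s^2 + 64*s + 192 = (s + 4)*(s^4 - s^3 - 16*s^2 + 4*s + 48) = (s + 2)*(s + 4)*(s^3 - 3*s^2 - 10*s + 24) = (s + 2)*(s + 3)*(s + 4)*(s^2 - 6*s + 8) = (s - 4)*(s + 2)*(s + 3)*(s + 4)*(s - 2)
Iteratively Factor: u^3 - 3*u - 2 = (u + 1)*(u^2 - u - 2) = (u + 1)^2*(u - 2)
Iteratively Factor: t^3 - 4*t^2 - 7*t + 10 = (t + 2)*(t^2 - 6*t + 5) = (t - 5)*(t + 2)*(t - 1)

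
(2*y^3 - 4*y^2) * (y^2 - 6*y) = 2*y^5 - 16*y^4 + 24*y^3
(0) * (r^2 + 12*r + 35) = 0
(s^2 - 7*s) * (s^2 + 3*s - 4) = s^4 - 4*s^3 - 25*s^2 + 28*s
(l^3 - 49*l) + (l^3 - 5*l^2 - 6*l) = 2*l^3 - 5*l^2 - 55*l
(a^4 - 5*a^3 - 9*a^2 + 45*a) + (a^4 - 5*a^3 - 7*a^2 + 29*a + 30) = 2*a^4 - 10*a^3 - 16*a^2 + 74*a + 30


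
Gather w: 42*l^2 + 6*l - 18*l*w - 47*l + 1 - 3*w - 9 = 42*l^2 - 41*l + w*(-18*l - 3) - 8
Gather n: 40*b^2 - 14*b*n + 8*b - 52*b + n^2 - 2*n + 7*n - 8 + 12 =40*b^2 - 44*b + n^2 + n*(5 - 14*b) + 4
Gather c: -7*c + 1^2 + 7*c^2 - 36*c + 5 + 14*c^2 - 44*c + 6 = 21*c^2 - 87*c + 12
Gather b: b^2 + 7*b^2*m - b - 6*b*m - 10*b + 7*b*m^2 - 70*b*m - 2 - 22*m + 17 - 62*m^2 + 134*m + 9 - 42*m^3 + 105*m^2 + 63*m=b^2*(7*m + 1) + b*(7*m^2 - 76*m - 11) - 42*m^3 + 43*m^2 + 175*m + 24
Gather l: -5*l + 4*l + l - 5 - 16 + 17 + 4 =0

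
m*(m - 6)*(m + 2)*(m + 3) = m^4 - m^3 - 24*m^2 - 36*m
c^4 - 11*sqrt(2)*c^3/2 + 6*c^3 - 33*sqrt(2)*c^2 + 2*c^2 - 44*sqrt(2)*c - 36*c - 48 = (c + 2)*(c + 4)*(c - 6*sqrt(2))*(c + sqrt(2)/2)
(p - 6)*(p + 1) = p^2 - 5*p - 6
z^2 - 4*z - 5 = (z - 5)*(z + 1)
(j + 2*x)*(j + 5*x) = j^2 + 7*j*x + 10*x^2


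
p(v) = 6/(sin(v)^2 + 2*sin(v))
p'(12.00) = -7.61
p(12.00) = -7.64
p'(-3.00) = 148.27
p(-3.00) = -22.87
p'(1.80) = 0.64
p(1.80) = 2.07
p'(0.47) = -12.60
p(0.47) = 5.40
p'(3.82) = 4.69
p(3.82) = -6.97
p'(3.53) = 18.30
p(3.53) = -9.77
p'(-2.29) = 2.22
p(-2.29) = -6.39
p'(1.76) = 0.52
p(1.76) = 2.05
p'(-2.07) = 0.72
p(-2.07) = -6.09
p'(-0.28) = -36.78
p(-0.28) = -12.60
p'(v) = 6*(-2*sin(v)*cos(v) - 2*cos(v))/(sin(v)^2 + 2*sin(v))^2 = -12*(sin(v) + 1)*cos(v)/((sin(v) + 2)^2*sin(v)^2)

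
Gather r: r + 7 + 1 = r + 8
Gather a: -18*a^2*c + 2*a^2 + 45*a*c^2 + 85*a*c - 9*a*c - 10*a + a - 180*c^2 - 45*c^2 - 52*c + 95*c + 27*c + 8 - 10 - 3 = a^2*(2 - 18*c) + a*(45*c^2 + 76*c - 9) - 225*c^2 + 70*c - 5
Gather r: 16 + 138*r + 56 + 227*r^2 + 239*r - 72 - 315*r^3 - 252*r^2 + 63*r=-315*r^3 - 25*r^2 + 440*r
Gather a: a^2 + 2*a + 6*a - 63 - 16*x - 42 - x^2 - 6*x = a^2 + 8*a - x^2 - 22*x - 105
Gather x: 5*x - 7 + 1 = 5*x - 6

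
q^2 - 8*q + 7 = (q - 7)*(q - 1)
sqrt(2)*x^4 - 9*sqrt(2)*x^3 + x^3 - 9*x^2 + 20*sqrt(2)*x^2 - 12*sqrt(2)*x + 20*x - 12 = (x - 6)*(x - 2)*(x - 1)*(sqrt(2)*x + 1)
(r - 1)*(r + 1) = r^2 - 1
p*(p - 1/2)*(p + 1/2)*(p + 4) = p^4 + 4*p^3 - p^2/4 - p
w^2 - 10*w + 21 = (w - 7)*(w - 3)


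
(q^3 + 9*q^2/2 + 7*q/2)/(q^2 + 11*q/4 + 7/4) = 2*q*(2*q + 7)/(4*q + 7)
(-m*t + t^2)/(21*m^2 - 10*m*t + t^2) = t*(-m + t)/(21*m^2 - 10*m*t + t^2)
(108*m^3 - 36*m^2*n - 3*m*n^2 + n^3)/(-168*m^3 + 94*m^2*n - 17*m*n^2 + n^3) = (-18*m^2 + 3*m*n + n^2)/(28*m^2 - 11*m*n + n^2)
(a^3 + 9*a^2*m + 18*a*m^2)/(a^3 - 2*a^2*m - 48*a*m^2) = (a + 3*m)/(a - 8*m)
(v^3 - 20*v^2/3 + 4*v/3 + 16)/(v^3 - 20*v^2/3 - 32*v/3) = (v^2 - 8*v + 12)/(v*(v - 8))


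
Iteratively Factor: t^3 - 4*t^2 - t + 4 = (t - 4)*(t^2 - 1) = (t - 4)*(t + 1)*(t - 1)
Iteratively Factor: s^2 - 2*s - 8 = (s + 2)*(s - 4)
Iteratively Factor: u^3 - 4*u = (u)*(u^2 - 4) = u*(u - 2)*(u + 2)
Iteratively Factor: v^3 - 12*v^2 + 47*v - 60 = (v - 4)*(v^2 - 8*v + 15) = (v - 4)*(v - 3)*(v - 5)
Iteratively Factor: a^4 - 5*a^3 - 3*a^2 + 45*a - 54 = (a - 3)*(a^3 - 2*a^2 - 9*a + 18) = (a - 3)*(a - 2)*(a^2 - 9) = (a - 3)^2*(a - 2)*(a + 3)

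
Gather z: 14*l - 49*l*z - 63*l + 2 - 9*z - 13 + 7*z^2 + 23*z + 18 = -49*l + 7*z^2 + z*(14 - 49*l) + 7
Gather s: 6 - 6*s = 6 - 6*s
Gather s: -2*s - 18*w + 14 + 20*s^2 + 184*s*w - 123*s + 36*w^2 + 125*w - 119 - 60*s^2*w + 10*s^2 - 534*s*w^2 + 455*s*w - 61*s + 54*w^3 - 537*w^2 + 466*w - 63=s^2*(30 - 60*w) + s*(-534*w^2 + 639*w - 186) + 54*w^3 - 501*w^2 + 573*w - 168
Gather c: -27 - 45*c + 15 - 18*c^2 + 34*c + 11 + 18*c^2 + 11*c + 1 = 0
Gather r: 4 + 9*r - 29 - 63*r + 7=-54*r - 18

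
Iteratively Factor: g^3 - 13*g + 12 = (g - 3)*(g^2 + 3*g - 4) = (g - 3)*(g - 1)*(g + 4)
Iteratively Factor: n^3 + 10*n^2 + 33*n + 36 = (n + 3)*(n^2 + 7*n + 12) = (n + 3)*(n + 4)*(n + 3)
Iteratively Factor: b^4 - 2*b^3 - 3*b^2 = (b - 3)*(b^3 + b^2) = (b - 3)*(b + 1)*(b^2) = b*(b - 3)*(b + 1)*(b)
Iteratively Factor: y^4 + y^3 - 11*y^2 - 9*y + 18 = (y + 3)*(y^3 - 2*y^2 - 5*y + 6) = (y - 1)*(y + 3)*(y^2 - y - 6) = (y - 3)*(y - 1)*(y + 3)*(y + 2)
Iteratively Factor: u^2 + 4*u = (u)*(u + 4)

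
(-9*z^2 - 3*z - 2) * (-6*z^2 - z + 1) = 54*z^4 + 27*z^3 + 6*z^2 - z - 2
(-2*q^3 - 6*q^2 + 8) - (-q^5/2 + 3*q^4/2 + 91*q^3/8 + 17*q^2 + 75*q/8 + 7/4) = q^5/2 - 3*q^4/2 - 107*q^3/8 - 23*q^2 - 75*q/8 + 25/4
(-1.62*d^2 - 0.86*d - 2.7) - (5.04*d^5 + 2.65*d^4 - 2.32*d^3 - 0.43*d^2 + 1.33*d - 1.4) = -5.04*d^5 - 2.65*d^4 + 2.32*d^3 - 1.19*d^2 - 2.19*d - 1.3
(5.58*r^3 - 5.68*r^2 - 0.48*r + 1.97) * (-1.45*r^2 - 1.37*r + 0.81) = -8.091*r^5 + 0.591399999999998*r^4 + 12.9974*r^3 - 6.7997*r^2 - 3.0877*r + 1.5957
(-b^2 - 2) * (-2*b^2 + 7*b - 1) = 2*b^4 - 7*b^3 + 5*b^2 - 14*b + 2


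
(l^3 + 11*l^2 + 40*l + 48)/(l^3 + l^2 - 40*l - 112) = (l + 3)/(l - 7)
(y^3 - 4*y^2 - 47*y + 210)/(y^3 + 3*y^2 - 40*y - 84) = (y - 5)/(y + 2)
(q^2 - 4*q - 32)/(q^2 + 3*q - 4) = (q - 8)/(q - 1)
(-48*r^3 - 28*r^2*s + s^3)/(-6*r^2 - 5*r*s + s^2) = (8*r^2 + 6*r*s + s^2)/(r + s)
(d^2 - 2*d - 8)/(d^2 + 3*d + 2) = (d - 4)/(d + 1)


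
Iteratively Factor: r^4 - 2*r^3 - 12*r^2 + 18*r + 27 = (r - 3)*(r^3 + r^2 - 9*r - 9) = (r - 3)*(r + 3)*(r^2 - 2*r - 3) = (r - 3)^2*(r + 3)*(r + 1)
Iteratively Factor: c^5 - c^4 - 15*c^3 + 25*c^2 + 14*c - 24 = (c - 1)*(c^4 - 15*c^2 + 10*c + 24) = (c - 3)*(c - 1)*(c^3 + 3*c^2 - 6*c - 8) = (c - 3)*(c - 2)*(c - 1)*(c^2 + 5*c + 4) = (c - 3)*(c - 2)*(c - 1)*(c + 1)*(c + 4)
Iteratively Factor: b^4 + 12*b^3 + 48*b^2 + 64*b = (b + 4)*(b^3 + 8*b^2 + 16*b) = (b + 4)^2*(b^2 + 4*b) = (b + 4)^3*(b)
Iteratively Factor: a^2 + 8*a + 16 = (a + 4)*(a + 4)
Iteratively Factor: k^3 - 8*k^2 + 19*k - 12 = (k - 3)*(k^2 - 5*k + 4) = (k - 4)*(k - 3)*(k - 1)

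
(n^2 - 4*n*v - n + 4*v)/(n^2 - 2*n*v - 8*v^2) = (n - 1)/(n + 2*v)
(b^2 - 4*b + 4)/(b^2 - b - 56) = (-b^2 + 4*b - 4)/(-b^2 + b + 56)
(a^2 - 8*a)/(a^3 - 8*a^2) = 1/a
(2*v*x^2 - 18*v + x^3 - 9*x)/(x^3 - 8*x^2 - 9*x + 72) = (2*v + x)/(x - 8)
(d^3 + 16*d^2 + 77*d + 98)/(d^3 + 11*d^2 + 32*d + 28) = (d + 7)/(d + 2)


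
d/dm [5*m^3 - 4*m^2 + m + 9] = 15*m^2 - 8*m + 1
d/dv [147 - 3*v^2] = -6*v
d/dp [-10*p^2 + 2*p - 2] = 2 - 20*p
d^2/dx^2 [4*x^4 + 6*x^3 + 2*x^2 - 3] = 48*x^2 + 36*x + 4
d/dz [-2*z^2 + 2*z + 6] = 2 - 4*z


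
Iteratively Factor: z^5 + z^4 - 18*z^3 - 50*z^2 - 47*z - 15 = (z + 1)*(z^4 - 18*z^2 - 32*z - 15) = (z + 1)^2*(z^3 - z^2 - 17*z - 15) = (z + 1)^2*(z + 3)*(z^2 - 4*z - 5) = (z + 1)^3*(z + 3)*(z - 5)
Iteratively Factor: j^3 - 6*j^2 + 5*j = (j - 1)*(j^2 - 5*j) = j*(j - 1)*(j - 5)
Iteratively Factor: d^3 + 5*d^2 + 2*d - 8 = (d - 1)*(d^2 + 6*d + 8) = (d - 1)*(d + 4)*(d + 2)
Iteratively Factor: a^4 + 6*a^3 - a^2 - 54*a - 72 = (a + 2)*(a^3 + 4*a^2 - 9*a - 36) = (a + 2)*(a + 4)*(a^2 - 9) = (a - 3)*(a + 2)*(a + 4)*(a + 3)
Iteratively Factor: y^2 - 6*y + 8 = (y - 2)*(y - 4)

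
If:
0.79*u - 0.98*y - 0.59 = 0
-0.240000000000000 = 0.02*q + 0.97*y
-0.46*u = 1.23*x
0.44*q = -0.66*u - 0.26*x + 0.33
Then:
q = 0.19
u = 0.43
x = -0.16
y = -0.25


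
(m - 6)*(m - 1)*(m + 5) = m^3 - 2*m^2 - 29*m + 30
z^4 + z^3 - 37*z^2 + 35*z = z*(z - 5)*(z - 1)*(z + 7)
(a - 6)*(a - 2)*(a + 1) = a^3 - 7*a^2 + 4*a + 12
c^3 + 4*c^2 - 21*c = c*(c - 3)*(c + 7)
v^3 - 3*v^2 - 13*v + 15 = (v - 5)*(v - 1)*(v + 3)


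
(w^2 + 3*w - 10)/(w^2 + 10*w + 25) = (w - 2)/(w + 5)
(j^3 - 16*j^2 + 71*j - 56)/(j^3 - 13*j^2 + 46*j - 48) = (j^2 - 8*j + 7)/(j^2 - 5*j + 6)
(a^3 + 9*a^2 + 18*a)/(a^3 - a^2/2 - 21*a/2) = 2*(a + 6)/(2*a - 7)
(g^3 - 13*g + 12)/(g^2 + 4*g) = g - 4 + 3/g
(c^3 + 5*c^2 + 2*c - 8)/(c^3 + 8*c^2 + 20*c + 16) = (c - 1)/(c + 2)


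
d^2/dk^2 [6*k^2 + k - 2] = 12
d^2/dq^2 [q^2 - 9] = 2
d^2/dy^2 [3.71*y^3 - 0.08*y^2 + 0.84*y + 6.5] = 22.26*y - 0.16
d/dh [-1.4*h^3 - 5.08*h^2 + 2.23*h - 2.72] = -4.2*h^2 - 10.16*h + 2.23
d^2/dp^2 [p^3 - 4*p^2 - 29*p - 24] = 6*p - 8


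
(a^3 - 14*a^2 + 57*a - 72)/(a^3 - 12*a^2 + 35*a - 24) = (a - 3)/(a - 1)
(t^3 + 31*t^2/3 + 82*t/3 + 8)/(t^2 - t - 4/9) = 3*(t^2 + 10*t + 24)/(3*t - 4)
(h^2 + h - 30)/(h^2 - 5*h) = (h + 6)/h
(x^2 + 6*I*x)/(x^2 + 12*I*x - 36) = x/(x + 6*I)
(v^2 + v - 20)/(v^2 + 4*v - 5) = (v - 4)/(v - 1)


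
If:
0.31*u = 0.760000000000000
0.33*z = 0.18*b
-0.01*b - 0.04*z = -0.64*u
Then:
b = 49.31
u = 2.45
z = 26.90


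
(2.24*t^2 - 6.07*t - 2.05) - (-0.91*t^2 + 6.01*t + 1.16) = 3.15*t^2 - 12.08*t - 3.21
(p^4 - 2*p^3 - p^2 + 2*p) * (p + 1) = p^5 - p^4 - 3*p^3 + p^2 + 2*p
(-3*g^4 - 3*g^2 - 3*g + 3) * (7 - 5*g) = 15*g^5 - 21*g^4 + 15*g^3 - 6*g^2 - 36*g + 21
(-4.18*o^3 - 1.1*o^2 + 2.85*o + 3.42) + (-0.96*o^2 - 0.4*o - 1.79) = -4.18*o^3 - 2.06*o^2 + 2.45*o + 1.63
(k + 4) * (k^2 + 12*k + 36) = k^3 + 16*k^2 + 84*k + 144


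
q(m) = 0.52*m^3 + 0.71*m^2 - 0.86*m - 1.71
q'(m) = 1.56*m^2 + 1.42*m - 0.86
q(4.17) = 44.76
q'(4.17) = 32.19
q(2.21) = 5.47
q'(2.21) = 9.90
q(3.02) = 16.49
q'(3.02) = 17.66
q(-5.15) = -49.48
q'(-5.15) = 33.20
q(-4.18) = -23.69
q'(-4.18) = 20.46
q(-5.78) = -73.43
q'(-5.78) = 43.05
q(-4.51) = -31.09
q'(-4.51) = 24.47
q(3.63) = 29.40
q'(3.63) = 24.85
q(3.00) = 16.14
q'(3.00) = 17.44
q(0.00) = -1.71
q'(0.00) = -0.86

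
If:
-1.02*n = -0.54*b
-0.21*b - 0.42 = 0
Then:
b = -2.00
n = -1.06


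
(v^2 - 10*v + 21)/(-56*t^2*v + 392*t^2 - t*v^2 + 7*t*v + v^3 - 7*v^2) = (3 - v)/(56*t^2 + t*v - v^2)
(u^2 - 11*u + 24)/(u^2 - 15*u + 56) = (u - 3)/(u - 7)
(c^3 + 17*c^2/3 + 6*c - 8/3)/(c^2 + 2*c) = c + 11/3 - 4/(3*c)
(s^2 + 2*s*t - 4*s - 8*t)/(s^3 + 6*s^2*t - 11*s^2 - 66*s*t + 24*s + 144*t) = (s^2 + 2*s*t - 4*s - 8*t)/(s^3 + 6*s^2*t - 11*s^2 - 66*s*t + 24*s + 144*t)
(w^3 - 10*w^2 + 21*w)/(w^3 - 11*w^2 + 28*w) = (w - 3)/(w - 4)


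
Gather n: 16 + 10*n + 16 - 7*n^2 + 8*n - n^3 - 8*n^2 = -n^3 - 15*n^2 + 18*n + 32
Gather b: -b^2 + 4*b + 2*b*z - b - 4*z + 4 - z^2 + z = -b^2 + b*(2*z + 3) - z^2 - 3*z + 4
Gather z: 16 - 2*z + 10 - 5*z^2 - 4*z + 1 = -5*z^2 - 6*z + 27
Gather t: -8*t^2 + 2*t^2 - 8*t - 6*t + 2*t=-6*t^2 - 12*t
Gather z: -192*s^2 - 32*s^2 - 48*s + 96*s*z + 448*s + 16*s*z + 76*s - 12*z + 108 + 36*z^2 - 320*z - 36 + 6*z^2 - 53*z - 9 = -224*s^2 + 476*s + 42*z^2 + z*(112*s - 385) + 63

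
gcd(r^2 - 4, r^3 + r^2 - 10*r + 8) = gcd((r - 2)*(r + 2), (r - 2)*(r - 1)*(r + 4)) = r - 2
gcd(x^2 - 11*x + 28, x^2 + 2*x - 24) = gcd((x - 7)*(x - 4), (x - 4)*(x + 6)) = x - 4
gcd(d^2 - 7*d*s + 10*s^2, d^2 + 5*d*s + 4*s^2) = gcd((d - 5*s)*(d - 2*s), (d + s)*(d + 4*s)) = 1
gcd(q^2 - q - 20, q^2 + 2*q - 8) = q + 4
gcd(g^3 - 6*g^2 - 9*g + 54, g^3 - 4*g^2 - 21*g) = g + 3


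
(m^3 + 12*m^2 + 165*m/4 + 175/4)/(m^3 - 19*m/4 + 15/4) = (2*m^2 + 19*m + 35)/(2*m^2 - 5*m + 3)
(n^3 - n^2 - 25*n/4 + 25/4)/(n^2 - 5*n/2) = n + 3/2 - 5/(2*n)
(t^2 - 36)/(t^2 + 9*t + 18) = (t - 6)/(t + 3)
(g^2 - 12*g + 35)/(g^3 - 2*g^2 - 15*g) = (g - 7)/(g*(g + 3))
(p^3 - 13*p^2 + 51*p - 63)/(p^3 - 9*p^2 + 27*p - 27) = (p - 7)/(p - 3)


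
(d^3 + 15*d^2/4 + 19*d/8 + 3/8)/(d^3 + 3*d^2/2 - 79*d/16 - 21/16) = 2*(2*d + 1)/(4*d - 7)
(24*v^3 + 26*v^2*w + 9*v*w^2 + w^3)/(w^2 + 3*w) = (24*v^3 + 26*v^2*w + 9*v*w^2 + w^3)/(w*(w + 3))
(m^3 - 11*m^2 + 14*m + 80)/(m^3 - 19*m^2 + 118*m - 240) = (m + 2)/(m - 6)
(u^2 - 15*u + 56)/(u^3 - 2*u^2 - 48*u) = (u - 7)/(u*(u + 6))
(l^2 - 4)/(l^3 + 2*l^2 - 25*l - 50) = (l - 2)/(l^2 - 25)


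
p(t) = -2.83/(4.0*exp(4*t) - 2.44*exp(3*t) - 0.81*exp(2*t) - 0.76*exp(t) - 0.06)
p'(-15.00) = 0.00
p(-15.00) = 47.17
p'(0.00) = 3638.57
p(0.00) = 40.43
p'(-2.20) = -12.84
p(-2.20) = 18.04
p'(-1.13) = -7.50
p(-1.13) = 6.60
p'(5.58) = 0.00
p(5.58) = -0.00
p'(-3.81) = -8.39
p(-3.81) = 36.63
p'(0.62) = 0.50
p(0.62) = -0.10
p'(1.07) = 0.06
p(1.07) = -0.01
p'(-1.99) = -12.33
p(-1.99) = 15.39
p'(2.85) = 0.00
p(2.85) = -0.00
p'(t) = -2.83*(-16.0*exp(4*t) + 7.32*exp(3*t) + 1.62*exp(2*t) + 0.76*exp(t))/(4.0*exp(4*t) - 2.44*exp(3*t) - 0.81*exp(2*t) - 0.76*exp(t) - 0.06)^2 = (45.28*exp(3*t) - 20.7156*exp(2*t) - 4.5846*exp(t) - 2.1508)*exp(t)/(-4.0*exp(4*t) + 2.44*exp(3*t) + 0.81*exp(2*t) + 0.76*exp(t) + 0.06)^2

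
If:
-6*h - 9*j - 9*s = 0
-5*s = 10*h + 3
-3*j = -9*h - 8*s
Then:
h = -3/5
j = -1/5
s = 3/5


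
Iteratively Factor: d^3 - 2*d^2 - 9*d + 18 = (d - 2)*(d^2 - 9) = (d - 3)*(d - 2)*(d + 3)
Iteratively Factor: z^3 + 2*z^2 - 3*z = (z)*(z^2 + 2*z - 3) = z*(z + 3)*(z - 1)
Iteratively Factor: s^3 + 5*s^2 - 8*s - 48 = (s - 3)*(s^2 + 8*s + 16) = (s - 3)*(s + 4)*(s + 4)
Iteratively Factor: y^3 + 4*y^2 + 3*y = (y + 3)*(y^2 + y) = (y + 1)*(y + 3)*(y)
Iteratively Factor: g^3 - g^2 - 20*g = (g)*(g^2 - g - 20) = g*(g + 4)*(g - 5)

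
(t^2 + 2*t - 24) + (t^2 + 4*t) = 2*t^2 + 6*t - 24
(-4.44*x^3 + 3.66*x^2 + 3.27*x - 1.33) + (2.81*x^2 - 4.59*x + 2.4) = -4.44*x^3 + 6.47*x^2 - 1.32*x + 1.07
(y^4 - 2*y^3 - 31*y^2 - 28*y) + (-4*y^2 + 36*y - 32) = y^4 - 2*y^3 - 35*y^2 + 8*y - 32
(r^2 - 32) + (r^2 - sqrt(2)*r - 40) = 2*r^2 - sqrt(2)*r - 72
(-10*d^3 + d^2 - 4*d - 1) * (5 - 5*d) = 50*d^4 - 55*d^3 + 25*d^2 - 15*d - 5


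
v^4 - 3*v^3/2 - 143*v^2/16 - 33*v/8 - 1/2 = (v - 4)*(v + 1/4)^2*(v + 2)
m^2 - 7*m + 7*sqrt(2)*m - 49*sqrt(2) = (m - 7)*(m + 7*sqrt(2))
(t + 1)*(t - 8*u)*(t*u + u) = t^3*u - 8*t^2*u^2 + 2*t^2*u - 16*t*u^2 + t*u - 8*u^2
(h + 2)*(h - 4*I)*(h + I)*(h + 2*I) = h^4 + 2*h^3 - I*h^3 + 10*h^2 - 2*I*h^2 + 20*h + 8*I*h + 16*I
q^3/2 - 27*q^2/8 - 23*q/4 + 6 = (q/2 + 1)*(q - 8)*(q - 3/4)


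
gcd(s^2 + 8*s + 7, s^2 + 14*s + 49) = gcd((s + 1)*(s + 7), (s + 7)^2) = s + 7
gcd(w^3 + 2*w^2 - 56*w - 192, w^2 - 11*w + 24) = w - 8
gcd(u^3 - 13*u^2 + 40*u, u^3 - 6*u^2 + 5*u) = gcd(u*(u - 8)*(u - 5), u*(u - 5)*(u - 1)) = u^2 - 5*u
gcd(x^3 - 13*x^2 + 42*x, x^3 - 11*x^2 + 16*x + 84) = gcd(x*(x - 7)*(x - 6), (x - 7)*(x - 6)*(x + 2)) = x^2 - 13*x + 42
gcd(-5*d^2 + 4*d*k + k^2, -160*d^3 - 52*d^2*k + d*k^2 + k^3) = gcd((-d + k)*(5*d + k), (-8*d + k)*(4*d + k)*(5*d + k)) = 5*d + k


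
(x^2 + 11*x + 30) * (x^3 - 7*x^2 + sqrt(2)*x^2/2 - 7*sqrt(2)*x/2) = x^5 + sqrt(2)*x^4/2 + 4*x^4 - 47*x^3 + 2*sqrt(2)*x^3 - 210*x^2 - 47*sqrt(2)*x^2/2 - 105*sqrt(2)*x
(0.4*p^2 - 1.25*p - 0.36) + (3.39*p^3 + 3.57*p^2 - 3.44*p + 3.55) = 3.39*p^3 + 3.97*p^2 - 4.69*p + 3.19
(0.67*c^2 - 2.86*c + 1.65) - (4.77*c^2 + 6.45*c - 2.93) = -4.1*c^2 - 9.31*c + 4.58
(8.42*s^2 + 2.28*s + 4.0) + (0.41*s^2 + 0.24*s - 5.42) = 8.83*s^2 + 2.52*s - 1.42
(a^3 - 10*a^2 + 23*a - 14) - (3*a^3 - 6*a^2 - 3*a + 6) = -2*a^3 - 4*a^2 + 26*a - 20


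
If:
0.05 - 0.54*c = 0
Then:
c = 0.09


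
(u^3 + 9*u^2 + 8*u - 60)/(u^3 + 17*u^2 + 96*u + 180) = (u - 2)/(u + 6)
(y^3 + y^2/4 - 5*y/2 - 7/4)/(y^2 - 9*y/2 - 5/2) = (-4*y^3 - y^2 + 10*y + 7)/(2*(-2*y^2 + 9*y + 5))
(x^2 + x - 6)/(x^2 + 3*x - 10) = (x + 3)/(x + 5)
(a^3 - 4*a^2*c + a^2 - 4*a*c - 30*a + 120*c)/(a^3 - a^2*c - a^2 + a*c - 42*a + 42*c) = (a^2 - 4*a*c - 5*a + 20*c)/(a^2 - a*c - 7*a + 7*c)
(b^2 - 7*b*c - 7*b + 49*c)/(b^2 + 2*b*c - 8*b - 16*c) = (b^2 - 7*b*c - 7*b + 49*c)/(b^2 + 2*b*c - 8*b - 16*c)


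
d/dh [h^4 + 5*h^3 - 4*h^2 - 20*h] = 4*h^3 + 15*h^2 - 8*h - 20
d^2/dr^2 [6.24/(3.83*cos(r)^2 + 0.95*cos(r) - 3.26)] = (-366.135744*(1 - cos(r)^2)^2 - 68.11272*cos(r)^3 - 500.34504*cos(r)^2 + 116.90016*cos(r) + 533.221728)/(3.83*cos(r)^2 + 0.95*cos(r) - 3.26)^3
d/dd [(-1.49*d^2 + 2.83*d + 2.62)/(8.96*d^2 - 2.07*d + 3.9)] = (-22.2725*d^2 - 58.5724*d + 16.4604)/(80.2816*d^4 - 37.0944*d^3 + 74.1729*d^2 - 16.146*d + 15.21)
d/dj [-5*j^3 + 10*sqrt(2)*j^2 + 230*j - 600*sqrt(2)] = -15*j^2 + 20*sqrt(2)*j + 230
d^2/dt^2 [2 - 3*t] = 0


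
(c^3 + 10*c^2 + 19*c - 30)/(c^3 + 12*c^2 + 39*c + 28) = (c^3 + 10*c^2 + 19*c - 30)/(c^3 + 12*c^2 + 39*c + 28)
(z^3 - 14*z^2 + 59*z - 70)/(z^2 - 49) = (z^2 - 7*z + 10)/(z + 7)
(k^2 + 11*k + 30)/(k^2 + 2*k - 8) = (k^2 + 11*k + 30)/(k^2 + 2*k - 8)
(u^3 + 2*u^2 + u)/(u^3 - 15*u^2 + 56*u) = (u^2 + 2*u + 1)/(u^2 - 15*u + 56)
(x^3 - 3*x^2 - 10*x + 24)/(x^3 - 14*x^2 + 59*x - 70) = (x^2 - x - 12)/(x^2 - 12*x + 35)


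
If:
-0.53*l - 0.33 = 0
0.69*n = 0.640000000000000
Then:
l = -0.62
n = 0.93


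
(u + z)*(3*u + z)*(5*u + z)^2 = 75*u^4 + 130*u^3*z + 68*u^2*z^2 + 14*u*z^3 + z^4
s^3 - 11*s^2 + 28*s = s*(s - 7)*(s - 4)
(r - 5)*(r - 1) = r^2 - 6*r + 5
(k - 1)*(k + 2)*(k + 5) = k^3 + 6*k^2 + 3*k - 10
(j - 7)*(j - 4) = j^2 - 11*j + 28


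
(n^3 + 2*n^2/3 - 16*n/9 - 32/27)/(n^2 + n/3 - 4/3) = (9*n^2 - 6*n - 8)/(9*(n - 1))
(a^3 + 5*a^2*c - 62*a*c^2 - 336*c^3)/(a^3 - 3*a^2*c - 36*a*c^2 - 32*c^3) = (a^2 + 13*a*c + 42*c^2)/(a^2 + 5*a*c + 4*c^2)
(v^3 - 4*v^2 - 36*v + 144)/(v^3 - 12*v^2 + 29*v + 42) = (v^2 + 2*v - 24)/(v^2 - 6*v - 7)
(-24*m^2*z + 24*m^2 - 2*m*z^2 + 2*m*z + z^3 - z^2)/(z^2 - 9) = (-24*m^2*z + 24*m^2 - 2*m*z^2 + 2*m*z + z^3 - z^2)/(z^2 - 9)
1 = 1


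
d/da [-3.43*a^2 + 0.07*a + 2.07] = 0.07 - 6.86*a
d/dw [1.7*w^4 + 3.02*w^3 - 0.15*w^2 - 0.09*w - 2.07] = 6.8*w^3 + 9.06*w^2 - 0.3*w - 0.09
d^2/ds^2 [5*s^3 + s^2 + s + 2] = 30*s + 2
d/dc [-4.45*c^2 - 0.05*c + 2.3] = -8.9*c - 0.05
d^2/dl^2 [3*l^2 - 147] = 6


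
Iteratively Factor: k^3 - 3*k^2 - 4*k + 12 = (k - 2)*(k^2 - k - 6) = (k - 3)*(k - 2)*(k + 2)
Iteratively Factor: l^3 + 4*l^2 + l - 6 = (l + 2)*(l^2 + 2*l - 3) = (l - 1)*(l + 2)*(l + 3)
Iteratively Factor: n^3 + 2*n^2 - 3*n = (n - 1)*(n^2 + 3*n) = n*(n - 1)*(n + 3)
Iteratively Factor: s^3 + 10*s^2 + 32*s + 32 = (s + 4)*(s^2 + 6*s + 8) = (s + 2)*(s + 4)*(s + 4)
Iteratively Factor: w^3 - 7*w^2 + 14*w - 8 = (w - 1)*(w^2 - 6*w + 8) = (w - 4)*(w - 1)*(w - 2)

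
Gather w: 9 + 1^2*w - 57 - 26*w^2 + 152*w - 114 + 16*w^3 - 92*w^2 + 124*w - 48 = 16*w^3 - 118*w^2 + 277*w - 210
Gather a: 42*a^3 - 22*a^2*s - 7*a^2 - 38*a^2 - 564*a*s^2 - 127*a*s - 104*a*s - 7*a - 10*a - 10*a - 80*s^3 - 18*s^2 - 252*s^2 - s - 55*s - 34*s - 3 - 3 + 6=42*a^3 + a^2*(-22*s - 45) + a*(-564*s^2 - 231*s - 27) - 80*s^3 - 270*s^2 - 90*s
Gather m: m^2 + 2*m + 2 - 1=m^2 + 2*m + 1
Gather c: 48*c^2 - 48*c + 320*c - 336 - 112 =48*c^2 + 272*c - 448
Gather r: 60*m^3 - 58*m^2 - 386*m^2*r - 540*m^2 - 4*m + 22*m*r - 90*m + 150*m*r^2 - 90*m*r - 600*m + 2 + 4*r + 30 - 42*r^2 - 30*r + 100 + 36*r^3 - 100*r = 60*m^3 - 598*m^2 - 694*m + 36*r^3 + r^2*(150*m - 42) + r*(-386*m^2 - 68*m - 126) + 132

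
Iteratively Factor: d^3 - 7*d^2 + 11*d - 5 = (d - 5)*(d^2 - 2*d + 1) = (d - 5)*(d - 1)*(d - 1)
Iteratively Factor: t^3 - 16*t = (t + 4)*(t^2 - 4*t) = t*(t + 4)*(t - 4)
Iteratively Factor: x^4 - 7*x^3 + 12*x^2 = (x)*(x^3 - 7*x^2 + 12*x) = x*(x - 3)*(x^2 - 4*x) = x^2*(x - 3)*(x - 4)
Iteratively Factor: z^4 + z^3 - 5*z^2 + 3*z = (z - 1)*(z^3 + 2*z^2 - 3*z) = (z - 1)^2*(z^2 + 3*z) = z*(z - 1)^2*(z + 3)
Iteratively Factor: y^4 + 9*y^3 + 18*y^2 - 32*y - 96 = (y + 4)*(y^3 + 5*y^2 - 2*y - 24) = (y + 3)*(y + 4)*(y^2 + 2*y - 8) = (y + 3)*(y + 4)^2*(y - 2)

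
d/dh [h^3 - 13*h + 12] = 3*h^2 - 13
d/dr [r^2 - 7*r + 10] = 2*r - 7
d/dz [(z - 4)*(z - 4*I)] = 2*z - 4 - 4*I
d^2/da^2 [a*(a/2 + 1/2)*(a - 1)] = 3*a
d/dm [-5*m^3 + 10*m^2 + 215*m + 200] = -15*m^2 + 20*m + 215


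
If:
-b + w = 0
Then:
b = w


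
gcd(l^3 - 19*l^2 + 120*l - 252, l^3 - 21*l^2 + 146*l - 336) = l^2 - 13*l + 42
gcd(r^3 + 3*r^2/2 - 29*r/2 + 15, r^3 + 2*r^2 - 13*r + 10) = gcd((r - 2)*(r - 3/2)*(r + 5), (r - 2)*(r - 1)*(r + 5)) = r^2 + 3*r - 10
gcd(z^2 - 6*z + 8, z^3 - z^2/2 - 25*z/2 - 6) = z - 4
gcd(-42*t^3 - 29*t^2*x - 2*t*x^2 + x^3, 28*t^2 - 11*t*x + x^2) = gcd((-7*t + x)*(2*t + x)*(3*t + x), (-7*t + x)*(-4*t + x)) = -7*t + x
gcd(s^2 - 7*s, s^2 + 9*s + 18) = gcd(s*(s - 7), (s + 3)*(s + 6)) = 1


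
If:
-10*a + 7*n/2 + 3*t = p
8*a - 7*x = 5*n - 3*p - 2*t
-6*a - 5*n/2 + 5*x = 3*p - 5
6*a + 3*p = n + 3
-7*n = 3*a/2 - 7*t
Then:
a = 12124/15031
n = 16902/15031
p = -3583/15031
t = 19500/15031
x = 5819/15031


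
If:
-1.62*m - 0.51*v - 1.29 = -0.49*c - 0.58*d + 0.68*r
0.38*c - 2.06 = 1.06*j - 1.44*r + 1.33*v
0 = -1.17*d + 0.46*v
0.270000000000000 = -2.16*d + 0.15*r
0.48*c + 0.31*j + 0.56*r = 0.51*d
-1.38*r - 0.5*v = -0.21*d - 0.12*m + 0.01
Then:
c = 0.65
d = -0.12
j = -1.27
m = -0.56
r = 0.04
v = -0.31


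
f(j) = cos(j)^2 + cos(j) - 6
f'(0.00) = 0.00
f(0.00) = -4.00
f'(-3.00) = -0.14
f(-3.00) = -6.01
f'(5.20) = 1.71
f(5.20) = -5.31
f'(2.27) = 0.22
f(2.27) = -6.23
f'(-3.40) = 0.24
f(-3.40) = -6.03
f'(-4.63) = -0.83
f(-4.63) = -6.08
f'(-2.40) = -0.32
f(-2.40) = -6.19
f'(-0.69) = 1.62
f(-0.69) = -4.63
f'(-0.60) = 1.50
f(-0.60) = -4.49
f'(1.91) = -0.32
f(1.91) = -6.22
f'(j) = -2*sin(j)*cos(j) - sin(j)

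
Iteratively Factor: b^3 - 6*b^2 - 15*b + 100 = (b - 5)*(b^2 - b - 20) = (b - 5)^2*(b + 4)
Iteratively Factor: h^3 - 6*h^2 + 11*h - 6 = (h - 1)*(h^2 - 5*h + 6) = (h - 2)*(h - 1)*(h - 3)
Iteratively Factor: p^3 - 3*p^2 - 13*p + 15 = (p - 5)*(p^2 + 2*p - 3) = (p - 5)*(p - 1)*(p + 3)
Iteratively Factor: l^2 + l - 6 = (l + 3)*(l - 2)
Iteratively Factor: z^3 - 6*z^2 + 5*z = (z - 5)*(z^2 - z) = z*(z - 5)*(z - 1)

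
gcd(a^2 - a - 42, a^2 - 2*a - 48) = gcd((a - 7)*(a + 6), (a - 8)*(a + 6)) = a + 6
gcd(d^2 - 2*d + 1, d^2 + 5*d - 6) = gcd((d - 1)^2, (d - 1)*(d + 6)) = d - 1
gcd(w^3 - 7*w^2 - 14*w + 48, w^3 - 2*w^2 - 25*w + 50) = w - 2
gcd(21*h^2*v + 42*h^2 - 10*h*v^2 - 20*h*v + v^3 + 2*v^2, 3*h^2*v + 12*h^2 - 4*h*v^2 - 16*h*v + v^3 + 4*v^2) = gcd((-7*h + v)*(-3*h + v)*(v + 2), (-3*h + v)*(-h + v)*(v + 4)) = -3*h + v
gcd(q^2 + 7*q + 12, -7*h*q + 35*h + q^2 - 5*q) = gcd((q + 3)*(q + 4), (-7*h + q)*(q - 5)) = 1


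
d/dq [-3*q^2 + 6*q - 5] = 6 - 6*q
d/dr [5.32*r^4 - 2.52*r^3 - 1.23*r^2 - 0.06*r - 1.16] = 21.28*r^3 - 7.56*r^2 - 2.46*r - 0.06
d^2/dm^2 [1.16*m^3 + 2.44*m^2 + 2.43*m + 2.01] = 6.96*m + 4.88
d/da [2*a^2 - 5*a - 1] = 4*a - 5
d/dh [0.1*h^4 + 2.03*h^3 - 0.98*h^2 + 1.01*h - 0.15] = 0.4*h^3 + 6.09*h^2 - 1.96*h + 1.01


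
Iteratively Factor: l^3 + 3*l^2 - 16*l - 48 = (l + 3)*(l^2 - 16) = (l - 4)*(l + 3)*(l + 4)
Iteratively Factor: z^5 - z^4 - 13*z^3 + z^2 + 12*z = (z + 1)*(z^4 - 2*z^3 - 11*z^2 + 12*z) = z*(z + 1)*(z^3 - 2*z^2 - 11*z + 12) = z*(z + 1)*(z + 3)*(z^2 - 5*z + 4) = z*(z - 4)*(z + 1)*(z + 3)*(z - 1)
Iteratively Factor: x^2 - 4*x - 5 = (x - 5)*(x + 1)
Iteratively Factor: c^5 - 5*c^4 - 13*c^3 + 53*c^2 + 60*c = (c - 4)*(c^4 - c^3 - 17*c^2 - 15*c) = (c - 5)*(c - 4)*(c^3 + 4*c^2 + 3*c) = (c - 5)*(c - 4)*(c + 3)*(c^2 + c) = c*(c - 5)*(c - 4)*(c + 3)*(c + 1)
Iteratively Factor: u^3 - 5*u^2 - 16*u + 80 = (u - 5)*(u^2 - 16) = (u - 5)*(u - 4)*(u + 4)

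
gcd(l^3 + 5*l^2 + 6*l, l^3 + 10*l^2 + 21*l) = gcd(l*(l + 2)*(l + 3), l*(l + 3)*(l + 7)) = l^2 + 3*l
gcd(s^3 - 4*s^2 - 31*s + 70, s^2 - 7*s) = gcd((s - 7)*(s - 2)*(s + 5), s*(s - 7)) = s - 7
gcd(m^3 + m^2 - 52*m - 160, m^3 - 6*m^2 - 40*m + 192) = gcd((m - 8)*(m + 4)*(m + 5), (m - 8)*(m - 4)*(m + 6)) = m - 8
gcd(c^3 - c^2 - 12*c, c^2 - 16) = c - 4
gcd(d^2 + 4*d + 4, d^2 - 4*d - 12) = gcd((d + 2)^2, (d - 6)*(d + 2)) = d + 2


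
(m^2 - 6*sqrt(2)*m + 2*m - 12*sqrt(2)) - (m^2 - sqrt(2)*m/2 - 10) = -11*sqrt(2)*m/2 + 2*m - 12*sqrt(2) + 10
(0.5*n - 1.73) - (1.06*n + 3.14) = -0.56*n - 4.87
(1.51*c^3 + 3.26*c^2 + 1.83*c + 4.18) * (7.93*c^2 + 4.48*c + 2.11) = 11.9743*c^5 + 32.6166*c^4 + 32.3028*c^3 + 48.2244*c^2 + 22.5877*c + 8.8198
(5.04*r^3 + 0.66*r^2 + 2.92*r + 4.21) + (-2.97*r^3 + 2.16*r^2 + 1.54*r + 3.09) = 2.07*r^3 + 2.82*r^2 + 4.46*r + 7.3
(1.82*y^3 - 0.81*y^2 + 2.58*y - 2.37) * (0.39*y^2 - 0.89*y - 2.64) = 0.7098*y^5 - 1.9357*y^4 - 3.0777*y^3 - 1.0821*y^2 - 4.7019*y + 6.2568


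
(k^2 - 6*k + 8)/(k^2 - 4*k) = (k - 2)/k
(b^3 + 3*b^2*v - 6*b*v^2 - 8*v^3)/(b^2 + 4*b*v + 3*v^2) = (b^2 + 2*b*v - 8*v^2)/(b + 3*v)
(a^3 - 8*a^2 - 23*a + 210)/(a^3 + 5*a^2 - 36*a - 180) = (a - 7)/(a + 6)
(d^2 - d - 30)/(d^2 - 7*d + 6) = (d + 5)/(d - 1)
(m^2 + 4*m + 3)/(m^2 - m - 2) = (m + 3)/(m - 2)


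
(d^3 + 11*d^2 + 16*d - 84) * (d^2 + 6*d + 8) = d^5 + 17*d^4 + 90*d^3 + 100*d^2 - 376*d - 672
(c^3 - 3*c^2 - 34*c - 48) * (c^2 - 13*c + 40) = c^5 - 16*c^4 + 45*c^3 + 274*c^2 - 736*c - 1920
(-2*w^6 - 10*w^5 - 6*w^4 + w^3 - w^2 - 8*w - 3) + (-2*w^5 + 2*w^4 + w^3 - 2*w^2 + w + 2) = -2*w^6 - 12*w^5 - 4*w^4 + 2*w^3 - 3*w^2 - 7*w - 1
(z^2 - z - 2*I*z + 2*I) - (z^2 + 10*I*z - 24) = -z - 12*I*z + 24 + 2*I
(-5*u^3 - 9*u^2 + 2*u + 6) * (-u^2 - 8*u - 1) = 5*u^5 + 49*u^4 + 75*u^3 - 13*u^2 - 50*u - 6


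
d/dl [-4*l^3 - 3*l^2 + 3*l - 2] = -12*l^2 - 6*l + 3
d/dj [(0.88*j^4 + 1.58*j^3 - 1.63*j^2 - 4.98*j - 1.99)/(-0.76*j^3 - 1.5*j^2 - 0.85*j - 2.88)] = (-0.6688*j^6 - 2.64*j^5 - 5.8528*j^4 - 20.3932*j^3 - 24.2729*j^2 + 3.4188*j + 12.6509)/(0.5776*j^6 + 2.28*j^5 + 3.542*j^4 + 6.9276*j^3 + 9.3625*j^2 + 4.896*j + 8.2944)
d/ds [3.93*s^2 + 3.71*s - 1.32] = 7.86*s + 3.71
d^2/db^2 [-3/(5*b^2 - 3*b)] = 6*(5*b*(5*b - 3) - (10*b - 3)^2)/(b^3*(5*b - 3)^3)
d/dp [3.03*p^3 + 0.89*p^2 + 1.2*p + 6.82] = 9.09*p^2 + 1.78*p + 1.2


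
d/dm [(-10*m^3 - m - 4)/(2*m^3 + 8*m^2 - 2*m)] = (-20*m^4 + 11*m^3 + 8*m^2 + 16*m - 2)/(m^2*(m^4 + 8*m^3 + 14*m^2 - 8*m + 1))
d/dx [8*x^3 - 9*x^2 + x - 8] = 24*x^2 - 18*x + 1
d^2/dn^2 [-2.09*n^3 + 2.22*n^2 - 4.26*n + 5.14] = 4.44 - 12.54*n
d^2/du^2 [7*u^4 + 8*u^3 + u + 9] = 12*u*(7*u + 4)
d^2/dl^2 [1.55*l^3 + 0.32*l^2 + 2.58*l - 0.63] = 9.3*l + 0.64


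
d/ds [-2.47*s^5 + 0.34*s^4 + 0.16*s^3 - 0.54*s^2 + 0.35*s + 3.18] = -12.35*s^4 + 1.36*s^3 + 0.48*s^2 - 1.08*s + 0.35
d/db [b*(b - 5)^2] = (b - 5)*(3*b - 5)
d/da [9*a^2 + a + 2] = 18*a + 1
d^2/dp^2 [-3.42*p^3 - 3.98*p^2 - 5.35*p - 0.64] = -20.52*p - 7.96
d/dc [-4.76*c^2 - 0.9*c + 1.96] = -9.52*c - 0.9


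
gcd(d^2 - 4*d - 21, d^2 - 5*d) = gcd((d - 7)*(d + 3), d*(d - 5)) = 1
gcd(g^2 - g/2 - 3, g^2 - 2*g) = g - 2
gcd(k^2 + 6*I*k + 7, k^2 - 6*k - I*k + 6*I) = k - I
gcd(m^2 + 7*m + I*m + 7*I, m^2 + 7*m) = m + 7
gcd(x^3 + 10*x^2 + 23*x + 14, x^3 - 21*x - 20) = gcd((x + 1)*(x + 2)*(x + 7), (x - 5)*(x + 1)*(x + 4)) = x + 1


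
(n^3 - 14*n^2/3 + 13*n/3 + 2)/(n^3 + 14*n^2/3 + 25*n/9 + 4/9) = 3*(n^2 - 5*n + 6)/(3*n^2 + 13*n + 4)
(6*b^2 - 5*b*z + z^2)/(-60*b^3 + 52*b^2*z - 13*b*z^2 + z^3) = (-3*b + z)/(30*b^2 - 11*b*z + z^2)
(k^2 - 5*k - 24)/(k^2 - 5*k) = (k^2 - 5*k - 24)/(k*(k - 5))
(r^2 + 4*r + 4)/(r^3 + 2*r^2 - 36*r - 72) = (r + 2)/(r^2 - 36)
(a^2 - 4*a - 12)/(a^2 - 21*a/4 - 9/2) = 4*(a + 2)/(4*a + 3)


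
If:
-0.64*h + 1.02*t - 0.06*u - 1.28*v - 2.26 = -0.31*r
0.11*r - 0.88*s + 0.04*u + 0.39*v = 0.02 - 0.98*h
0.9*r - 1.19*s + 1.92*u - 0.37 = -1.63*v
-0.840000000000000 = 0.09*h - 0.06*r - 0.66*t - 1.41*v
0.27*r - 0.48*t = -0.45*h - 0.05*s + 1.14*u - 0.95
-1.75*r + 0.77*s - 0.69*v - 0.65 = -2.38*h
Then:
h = 0.58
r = 0.82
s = 0.61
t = 1.96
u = 0.46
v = -0.32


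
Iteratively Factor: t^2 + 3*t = (t + 3)*(t)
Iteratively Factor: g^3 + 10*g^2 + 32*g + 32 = (g + 2)*(g^2 + 8*g + 16) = (g + 2)*(g + 4)*(g + 4)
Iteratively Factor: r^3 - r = (r - 1)*(r^2 + r) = (r - 1)*(r + 1)*(r)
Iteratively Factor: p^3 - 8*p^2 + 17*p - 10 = (p - 5)*(p^2 - 3*p + 2) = (p - 5)*(p - 1)*(p - 2)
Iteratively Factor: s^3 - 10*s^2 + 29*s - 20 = (s - 4)*(s^2 - 6*s + 5) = (s - 4)*(s - 1)*(s - 5)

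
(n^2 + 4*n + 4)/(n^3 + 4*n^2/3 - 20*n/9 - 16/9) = 9*(n + 2)/(9*n^2 - 6*n - 8)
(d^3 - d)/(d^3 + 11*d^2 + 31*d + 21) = d*(d - 1)/(d^2 + 10*d + 21)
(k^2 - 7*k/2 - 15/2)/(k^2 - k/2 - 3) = (k - 5)/(k - 2)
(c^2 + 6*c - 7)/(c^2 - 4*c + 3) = (c + 7)/(c - 3)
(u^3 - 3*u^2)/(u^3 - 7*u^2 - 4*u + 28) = u^2*(u - 3)/(u^3 - 7*u^2 - 4*u + 28)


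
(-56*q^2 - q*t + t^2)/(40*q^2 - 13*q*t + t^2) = (-7*q - t)/(5*q - t)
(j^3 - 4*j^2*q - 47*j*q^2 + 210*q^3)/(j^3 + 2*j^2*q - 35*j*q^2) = (j - 6*q)/j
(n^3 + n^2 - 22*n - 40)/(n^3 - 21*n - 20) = (n + 2)/(n + 1)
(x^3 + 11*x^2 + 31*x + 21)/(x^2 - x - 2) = (x^2 + 10*x + 21)/(x - 2)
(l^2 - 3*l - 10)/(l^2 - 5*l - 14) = (l - 5)/(l - 7)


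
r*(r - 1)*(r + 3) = r^3 + 2*r^2 - 3*r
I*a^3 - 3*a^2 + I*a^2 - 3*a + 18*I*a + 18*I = (a - 3*I)*(a + 6*I)*(I*a + I)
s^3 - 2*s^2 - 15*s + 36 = (s - 3)^2*(s + 4)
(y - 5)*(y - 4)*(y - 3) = y^3 - 12*y^2 + 47*y - 60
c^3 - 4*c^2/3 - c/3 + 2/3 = (c - 1)^2*(c + 2/3)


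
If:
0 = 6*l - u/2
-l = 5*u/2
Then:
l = 0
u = 0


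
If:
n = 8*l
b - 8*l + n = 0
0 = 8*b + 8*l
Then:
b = 0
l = 0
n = 0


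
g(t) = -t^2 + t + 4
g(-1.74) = -0.77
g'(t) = 1 - 2*t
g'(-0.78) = 2.56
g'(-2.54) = 6.08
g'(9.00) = -17.00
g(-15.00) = -236.00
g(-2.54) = -4.99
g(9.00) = -68.00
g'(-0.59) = 2.18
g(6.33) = -29.74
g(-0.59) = 3.06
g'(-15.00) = 31.00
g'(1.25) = -1.50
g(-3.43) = -11.19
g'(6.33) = -11.66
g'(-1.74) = 4.48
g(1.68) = 2.86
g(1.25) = 3.69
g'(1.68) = -2.36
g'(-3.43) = 7.86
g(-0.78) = 2.61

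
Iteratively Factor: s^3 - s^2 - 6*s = (s - 3)*(s^2 + 2*s) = (s - 3)*(s + 2)*(s)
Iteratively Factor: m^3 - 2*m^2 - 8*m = (m + 2)*(m^2 - 4*m) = (m - 4)*(m + 2)*(m)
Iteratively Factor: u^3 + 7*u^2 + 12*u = (u + 3)*(u^2 + 4*u) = u*(u + 3)*(u + 4)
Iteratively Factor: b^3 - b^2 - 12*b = (b + 3)*(b^2 - 4*b) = b*(b + 3)*(b - 4)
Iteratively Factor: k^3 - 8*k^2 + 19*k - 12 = (k - 4)*(k^2 - 4*k + 3) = (k - 4)*(k - 1)*(k - 3)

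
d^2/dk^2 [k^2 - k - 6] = 2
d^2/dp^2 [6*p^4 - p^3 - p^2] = 72*p^2 - 6*p - 2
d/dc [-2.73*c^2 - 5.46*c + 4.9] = -5.46*c - 5.46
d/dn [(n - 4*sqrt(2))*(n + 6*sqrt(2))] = 2*n + 2*sqrt(2)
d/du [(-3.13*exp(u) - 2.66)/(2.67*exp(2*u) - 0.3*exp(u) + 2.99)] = (8.3571*exp(2*u) + 14.2044*exp(u) - 10.1567)*exp(u)/(7.1289*exp(4*u) - 1.602*exp(3*u) + 16.0566*exp(2*u) - 1.794*exp(u) + 8.9401)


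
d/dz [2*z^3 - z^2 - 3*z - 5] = 6*z^2 - 2*z - 3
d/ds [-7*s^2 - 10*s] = -14*s - 10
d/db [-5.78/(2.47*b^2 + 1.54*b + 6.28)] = (28.5532*b + 8.9012)/(2.47*b^2 + 1.54*b + 6.28)^2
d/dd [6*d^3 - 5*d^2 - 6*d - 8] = 18*d^2 - 10*d - 6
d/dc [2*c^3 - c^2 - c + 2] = 6*c^2 - 2*c - 1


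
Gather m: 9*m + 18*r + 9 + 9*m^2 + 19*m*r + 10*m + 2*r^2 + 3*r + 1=9*m^2 + m*(19*r + 19) + 2*r^2 + 21*r + 10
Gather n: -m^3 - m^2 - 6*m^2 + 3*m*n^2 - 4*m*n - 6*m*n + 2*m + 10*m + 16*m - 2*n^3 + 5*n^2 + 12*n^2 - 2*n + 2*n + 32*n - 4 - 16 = -m^3 - 7*m^2 + 28*m - 2*n^3 + n^2*(3*m + 17) + n*(32 - 10*m) - 20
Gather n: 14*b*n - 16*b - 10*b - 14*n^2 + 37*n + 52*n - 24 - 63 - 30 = -26*b - 14*n^2 + n*(14*b + 89) - 117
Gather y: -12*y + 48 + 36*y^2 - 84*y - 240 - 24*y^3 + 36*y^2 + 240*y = -24*y^3 + 72*y^2 + 144*y - 192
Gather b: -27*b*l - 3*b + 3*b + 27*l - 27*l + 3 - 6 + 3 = -27*b*l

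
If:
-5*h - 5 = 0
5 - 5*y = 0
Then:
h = -1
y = 1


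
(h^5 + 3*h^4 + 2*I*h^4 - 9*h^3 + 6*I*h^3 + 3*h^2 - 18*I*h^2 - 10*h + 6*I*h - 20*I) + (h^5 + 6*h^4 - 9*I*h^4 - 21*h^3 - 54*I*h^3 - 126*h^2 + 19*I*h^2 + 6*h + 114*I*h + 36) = 2*h^5 + 9*h^4 - 7*I*h^4 - 30*h^3 - 48*I*h^3 - 123*h^2 + I*h^2 - 4*h + 120*I*h + 36 - 20*I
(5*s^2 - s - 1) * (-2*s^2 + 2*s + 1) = -10*s^4 + 12*s^3 + 5*s^2 - 3*s - 1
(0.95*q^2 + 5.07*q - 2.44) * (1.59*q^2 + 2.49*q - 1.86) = 1.5105*q^4 + 10.4268*q^3 + 6.9777*q^2 - 15.5058*q + 4.5384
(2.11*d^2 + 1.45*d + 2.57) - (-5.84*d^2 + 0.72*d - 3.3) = 7.95*d^2 + 0.73*d + 5.87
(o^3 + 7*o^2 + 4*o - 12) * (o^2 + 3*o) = o^5 + 10*o^4 + 25*o^3 - 36*o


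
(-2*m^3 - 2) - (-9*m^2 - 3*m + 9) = -2*m^3 + 9*m^2 + 3*m - 11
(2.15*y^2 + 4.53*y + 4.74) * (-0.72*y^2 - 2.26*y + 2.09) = -1.548*y^4 - 8.1206*y^3 - 9.1571*y^2 - 1.2447*y + 9.9066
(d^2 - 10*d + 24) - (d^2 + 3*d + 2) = 22 - 13*d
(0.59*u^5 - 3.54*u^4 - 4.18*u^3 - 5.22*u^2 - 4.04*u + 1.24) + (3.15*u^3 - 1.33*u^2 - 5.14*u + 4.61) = 0.59*u^5 - 3.54*u^4 - 1.03*u^3 - 6.55*u^2 - 9.18*u + 5.85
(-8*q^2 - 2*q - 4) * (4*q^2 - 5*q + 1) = -32*q^4 + 32*q^3 - 14*q^2 + 18*q - 4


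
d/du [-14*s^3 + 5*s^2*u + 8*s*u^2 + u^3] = 5*s^2 + 16*s*u + 3*u^2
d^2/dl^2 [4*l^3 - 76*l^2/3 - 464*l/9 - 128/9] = 24*l - 152/3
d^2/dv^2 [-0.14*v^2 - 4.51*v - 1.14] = -0.280000000000000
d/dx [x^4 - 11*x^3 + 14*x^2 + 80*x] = 4*x^3 - 33*x^2 + 28*x + 80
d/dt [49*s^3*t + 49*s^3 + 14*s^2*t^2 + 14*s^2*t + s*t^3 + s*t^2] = s*(49*s^2 + 28*s*t + 14*s + 3*t^2 + 2*t)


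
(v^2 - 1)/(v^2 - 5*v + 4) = (v + 1)/(v - 4)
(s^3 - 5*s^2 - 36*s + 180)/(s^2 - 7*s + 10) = (s^2 - 36)/(s - 2)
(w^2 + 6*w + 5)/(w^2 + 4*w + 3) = (w + 5)/(w + 3)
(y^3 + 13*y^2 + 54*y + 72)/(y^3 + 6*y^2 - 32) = (y^2 + 9*y + 18)/(y^2 + 2*y - 8)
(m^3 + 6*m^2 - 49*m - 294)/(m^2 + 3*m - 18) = (m^2 - 49)/(m - 3)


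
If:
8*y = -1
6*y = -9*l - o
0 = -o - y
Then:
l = 5/72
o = 1/8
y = -1/8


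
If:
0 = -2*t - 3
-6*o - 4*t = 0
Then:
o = 1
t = -3/2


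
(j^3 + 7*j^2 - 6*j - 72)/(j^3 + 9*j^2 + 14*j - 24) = (j - 3)/(j - 1)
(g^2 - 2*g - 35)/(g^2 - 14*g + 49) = (g + 5)/(g - 7)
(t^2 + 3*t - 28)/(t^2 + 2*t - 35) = (t - 4)/(t - 5)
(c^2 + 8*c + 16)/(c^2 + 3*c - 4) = (c + 4)/(c - 1)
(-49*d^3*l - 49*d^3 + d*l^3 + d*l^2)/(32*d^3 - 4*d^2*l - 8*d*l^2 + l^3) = d*(-49*d^2*l - 49*d^2 + l^3 + l^2)/(32*d^3 - 4*d^2*l - 8*d*l^2 + l^3)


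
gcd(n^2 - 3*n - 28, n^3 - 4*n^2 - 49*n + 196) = n - 7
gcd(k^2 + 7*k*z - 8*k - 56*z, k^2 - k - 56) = k - 8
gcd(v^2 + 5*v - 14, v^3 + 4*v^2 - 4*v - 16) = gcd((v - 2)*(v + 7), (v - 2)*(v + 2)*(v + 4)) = v - 2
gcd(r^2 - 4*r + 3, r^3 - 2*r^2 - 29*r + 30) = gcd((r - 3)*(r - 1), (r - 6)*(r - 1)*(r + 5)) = r - 1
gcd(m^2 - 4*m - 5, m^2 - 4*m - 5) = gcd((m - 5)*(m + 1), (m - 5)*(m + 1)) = m^2 - 4*m - 5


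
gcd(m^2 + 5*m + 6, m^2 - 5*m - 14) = m + 2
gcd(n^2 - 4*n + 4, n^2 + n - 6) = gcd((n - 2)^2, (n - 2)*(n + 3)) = n - 2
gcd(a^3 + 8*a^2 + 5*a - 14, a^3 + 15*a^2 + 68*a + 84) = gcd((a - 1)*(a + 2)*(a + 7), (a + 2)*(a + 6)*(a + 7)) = a^2 + 9*a + 14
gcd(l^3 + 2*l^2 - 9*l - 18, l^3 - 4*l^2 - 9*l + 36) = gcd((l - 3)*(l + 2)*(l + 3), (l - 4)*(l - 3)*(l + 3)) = l^2 - 9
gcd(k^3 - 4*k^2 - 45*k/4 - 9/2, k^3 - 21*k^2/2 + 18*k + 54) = k^2 - 9*k/2 - 9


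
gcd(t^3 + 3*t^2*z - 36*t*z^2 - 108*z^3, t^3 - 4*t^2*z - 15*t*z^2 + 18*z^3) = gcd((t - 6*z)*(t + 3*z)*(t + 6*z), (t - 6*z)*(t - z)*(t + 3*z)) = -t^2 + 3*t*z + 18*z^2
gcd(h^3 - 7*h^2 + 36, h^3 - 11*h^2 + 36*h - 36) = h^2 - 9*h + 18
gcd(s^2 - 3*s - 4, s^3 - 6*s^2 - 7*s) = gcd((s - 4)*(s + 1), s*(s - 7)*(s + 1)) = s + 1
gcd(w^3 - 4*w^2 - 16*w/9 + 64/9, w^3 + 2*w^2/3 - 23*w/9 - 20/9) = w + 4/3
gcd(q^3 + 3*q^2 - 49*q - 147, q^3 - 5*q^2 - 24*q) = q + 3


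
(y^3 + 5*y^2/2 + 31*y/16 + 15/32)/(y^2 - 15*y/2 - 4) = (y^2 + 2*y + 15/16)/(y - 8)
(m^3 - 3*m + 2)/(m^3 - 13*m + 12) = (m^2 + m - 2)/(m^2 + m - 12)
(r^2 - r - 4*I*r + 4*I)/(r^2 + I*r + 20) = (r - 1)/(r + 5*I)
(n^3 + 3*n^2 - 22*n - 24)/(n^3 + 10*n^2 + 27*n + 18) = (n - 4)/(n + 3)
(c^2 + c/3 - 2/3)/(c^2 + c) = (c - 2/3)/c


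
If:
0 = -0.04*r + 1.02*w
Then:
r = 25.5*w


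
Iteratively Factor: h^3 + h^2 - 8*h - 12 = (h + 2)*(h^2 - h - 6) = (h - 3)*(h + 2)*(h + 2)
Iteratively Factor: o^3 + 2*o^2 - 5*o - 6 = (o - 2)*(o^2 + 4*o + 3) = (o - 2)*(o + 3)*(o + 1)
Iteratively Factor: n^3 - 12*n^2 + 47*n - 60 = (n - 5)*(n^2 - 7*n + 12) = (n - 5)*(n - 4)*(n - 3)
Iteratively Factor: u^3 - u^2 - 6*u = (u - 3)*(u^2 + 2*u) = u*(u - 3)*(u + 2)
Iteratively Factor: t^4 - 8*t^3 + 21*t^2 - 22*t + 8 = (t - 1)*(t^3 - 7*t^2 + 14*t - 8) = (t - 1)^2*(t^2 - 6*t + 8) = (t - 2)*(t - 1)^2*(t - 4)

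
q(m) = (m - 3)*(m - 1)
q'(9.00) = 14.00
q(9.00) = 48.00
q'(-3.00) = -10.00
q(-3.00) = 24.00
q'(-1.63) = -7.26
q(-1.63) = 12.18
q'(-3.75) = -11.50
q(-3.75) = 32.06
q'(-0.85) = -5.70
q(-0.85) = 7.12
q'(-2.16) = -8.32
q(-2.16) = 16.31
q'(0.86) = -2.28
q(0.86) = 0.30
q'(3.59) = 3.18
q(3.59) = 1.53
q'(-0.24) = -4.48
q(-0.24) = 4.02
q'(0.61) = -2.78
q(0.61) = 0.93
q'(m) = 2*m - 4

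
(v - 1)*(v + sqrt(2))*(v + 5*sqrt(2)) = v^3 - v^2 + 6*sqrt(2)*v^2 - 6*sqrt(2)*v + 10*v - 10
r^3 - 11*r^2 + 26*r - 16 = (r - 8)*(r - 2)*(r - 1)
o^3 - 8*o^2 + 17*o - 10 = (o - 5)*(o - 2)*(o - 1)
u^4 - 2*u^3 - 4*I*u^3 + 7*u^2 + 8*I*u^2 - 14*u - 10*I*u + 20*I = (u - 2)*(u - 5*I)*(u - I)*(u + 2*I)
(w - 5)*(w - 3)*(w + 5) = w^3 - 3*w^2 - 25*w + 75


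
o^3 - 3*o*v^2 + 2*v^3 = (o - v)^2*(o + 2*v)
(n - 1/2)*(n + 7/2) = n^2 + 3*n - 7/4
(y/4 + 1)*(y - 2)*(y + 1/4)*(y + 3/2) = y^4/4 + 15*y^3/16 - 33*y^2/32 - 53*y/16 - 3/4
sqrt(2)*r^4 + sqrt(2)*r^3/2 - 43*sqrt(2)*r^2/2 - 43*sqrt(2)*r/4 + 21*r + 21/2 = (r - 3*sqrt(2))*(r - sqrt(2)/2)*(r + 7*sqrt(2)/2)*(sqrt(2)*r + sqrt(2)/2)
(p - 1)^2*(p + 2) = p^3 - 3*p + 2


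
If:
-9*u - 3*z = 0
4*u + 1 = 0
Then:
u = -1/4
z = 3/4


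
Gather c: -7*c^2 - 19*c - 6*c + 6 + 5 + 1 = -7*c^2 - 25*c + 12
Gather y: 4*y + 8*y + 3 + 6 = 12*y + 9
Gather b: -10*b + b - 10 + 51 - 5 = 36 - 9*b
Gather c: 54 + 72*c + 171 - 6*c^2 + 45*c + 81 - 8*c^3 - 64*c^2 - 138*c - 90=-8*c^3 - 70*c^2 - 21*c + 216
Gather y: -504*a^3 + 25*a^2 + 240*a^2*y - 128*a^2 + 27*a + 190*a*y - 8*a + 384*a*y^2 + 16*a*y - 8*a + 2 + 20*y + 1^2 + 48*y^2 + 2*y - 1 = -504*a^3 - 103*a^2 + 11*a + y^2*(384*a + 48) + y*(240*a^2 + 206*a + 22) + 2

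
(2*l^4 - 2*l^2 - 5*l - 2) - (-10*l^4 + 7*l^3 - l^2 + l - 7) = 12*l^4 - 7*l^3 - l^2 - 6*l + 5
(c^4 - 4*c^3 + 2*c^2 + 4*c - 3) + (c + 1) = c^4 - 4*c^3 + 2*c^2 + 5*c - 2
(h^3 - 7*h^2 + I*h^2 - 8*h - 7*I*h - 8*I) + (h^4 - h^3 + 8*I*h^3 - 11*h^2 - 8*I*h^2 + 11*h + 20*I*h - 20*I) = h^4 + 8*I*h^3 - 18*h^2 - 7*I*h^2 + 3*h + 13*I*h - 28*I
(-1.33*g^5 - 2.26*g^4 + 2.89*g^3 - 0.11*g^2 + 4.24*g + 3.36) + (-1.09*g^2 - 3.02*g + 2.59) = -1.33*g^5 - 2.26*g^4 + 2.89*g^3 - 1.2*g^2 + 1.22*g + 5.95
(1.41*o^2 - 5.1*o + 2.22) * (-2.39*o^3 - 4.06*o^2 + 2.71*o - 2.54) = -3.3699*o^5 + 6.4644*o^4 + 19.2213*o^3 - 26.4156*o^2 + 18.9702*o - 5.6388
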